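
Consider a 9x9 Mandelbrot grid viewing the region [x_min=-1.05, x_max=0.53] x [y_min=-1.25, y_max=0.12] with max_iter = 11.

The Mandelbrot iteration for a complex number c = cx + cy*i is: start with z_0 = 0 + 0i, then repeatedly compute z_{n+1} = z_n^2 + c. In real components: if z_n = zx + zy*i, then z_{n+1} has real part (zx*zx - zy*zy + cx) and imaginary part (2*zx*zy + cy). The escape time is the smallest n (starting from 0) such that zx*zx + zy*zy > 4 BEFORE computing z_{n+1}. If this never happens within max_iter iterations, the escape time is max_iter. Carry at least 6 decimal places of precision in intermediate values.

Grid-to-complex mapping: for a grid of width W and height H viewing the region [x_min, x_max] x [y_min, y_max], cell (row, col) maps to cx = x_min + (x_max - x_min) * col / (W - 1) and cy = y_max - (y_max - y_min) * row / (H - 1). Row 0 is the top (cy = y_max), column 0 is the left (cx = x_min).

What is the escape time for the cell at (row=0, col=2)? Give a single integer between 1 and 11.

Answer: 11

Derivation:
z_0 = 0 + 0i, c = -0.6550 + 0.1200i
Iter 1: z = -0.6550 + 0.1200i, |z|^2 = 0.4434
Iter 2: z = -0.2404 + -0.0372i, |z|^2 = 0.0592
Iter 3: z = -0.5986 + 0.1379i, |z|^2 = 0.3773
Iter 4: z = -0.3157 + -0.0451i, |z|^2 = 0.1017
Iter 5: z = -0.5574 + 0.1485i, |z|^2 = 0.3327
Iter 6: z = -0.3664 + -0.0455i, |z|^2 = 0.1363
Iter 7: z = -0.5228 + 0.1533i, |z|^2 = 0.2969
Iter 8: z = -0.4052 + -0.0403i, |z|^2 = 0.1658
Iter 9: z = -0.4925 + 0.1527i, |z|^2 = 0.2659
Iter 10: z = -0.4358 + -0.0304i, |z|^2 = 0.1908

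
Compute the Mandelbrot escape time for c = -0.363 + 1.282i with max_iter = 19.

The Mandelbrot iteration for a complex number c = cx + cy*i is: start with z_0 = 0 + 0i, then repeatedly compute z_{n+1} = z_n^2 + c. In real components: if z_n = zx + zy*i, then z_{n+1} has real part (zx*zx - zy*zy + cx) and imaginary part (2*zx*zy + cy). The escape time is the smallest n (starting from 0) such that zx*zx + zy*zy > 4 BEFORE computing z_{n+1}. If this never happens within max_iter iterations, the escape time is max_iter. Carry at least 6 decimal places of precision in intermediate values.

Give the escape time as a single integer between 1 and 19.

z_0 = 0 + 0i, c = -0.3630 + 1.2820i
Iter 1: z = -0.3630 + 1.2820i, |z|^2 = 1.7753
Iter 2: z = -1.8748 + 0.3513i, |z|^2 = 3.6381
Iter 3: z = 3.0283 + -0.0351i, |z|^2 = 9.1719
Escaped at iteration 3

Answer: 3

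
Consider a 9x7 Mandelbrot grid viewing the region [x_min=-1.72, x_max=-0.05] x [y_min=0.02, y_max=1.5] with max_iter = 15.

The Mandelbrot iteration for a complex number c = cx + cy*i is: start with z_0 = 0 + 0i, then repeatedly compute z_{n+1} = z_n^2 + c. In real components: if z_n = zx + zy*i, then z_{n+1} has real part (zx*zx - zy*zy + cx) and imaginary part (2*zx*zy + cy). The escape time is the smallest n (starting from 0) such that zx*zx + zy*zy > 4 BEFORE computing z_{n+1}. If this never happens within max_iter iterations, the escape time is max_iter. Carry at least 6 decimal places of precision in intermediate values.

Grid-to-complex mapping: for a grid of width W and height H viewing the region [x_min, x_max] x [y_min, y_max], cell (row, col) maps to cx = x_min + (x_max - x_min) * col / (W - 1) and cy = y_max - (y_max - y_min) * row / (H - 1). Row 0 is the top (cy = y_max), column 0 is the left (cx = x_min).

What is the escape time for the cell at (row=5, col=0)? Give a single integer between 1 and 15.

Answer: 4

Derivation:
z_0 = 0 + 0i, c = -1.7200 + 0.2667i
Iter 1: z = -1.7200 + 0.2667i, |z|^2 = 3.0295
Iter 2: z = 1.1673 + -0.6507i, |z|^2 = 1.7859
Iter 3: z = -0.7808 + -1.2524i, |z|^2 = 2.1781
Iter 4: z = -2.6788 + 2.2224i, |z|^2 = 12.1147
Escaped at iteration 4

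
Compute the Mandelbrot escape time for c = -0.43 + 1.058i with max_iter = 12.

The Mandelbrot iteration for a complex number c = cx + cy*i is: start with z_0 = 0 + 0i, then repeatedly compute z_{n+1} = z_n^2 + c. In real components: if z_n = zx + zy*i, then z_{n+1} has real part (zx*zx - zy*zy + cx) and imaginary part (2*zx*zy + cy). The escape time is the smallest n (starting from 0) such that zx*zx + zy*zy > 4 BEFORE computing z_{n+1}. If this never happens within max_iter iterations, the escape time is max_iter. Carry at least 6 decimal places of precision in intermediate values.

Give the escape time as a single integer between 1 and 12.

Answer: 4

Derivation:
z_0 = 0 + 0i, c = -0.4300 + 1.0580i
Iter 1: z = -0.4300 + 1.0580i, |z|^2 = 1.3043
Iter 2: z = -1.3645 + 0.1481i, |z|^2 = 1.8837
Iter 3: z = 1.4098 + 0.6538i, |z|^2 = 2.4150
Iter 4: z = 1.1302 + 2.9015i, |z|^2 = 9.6957
Escaped at iteration 4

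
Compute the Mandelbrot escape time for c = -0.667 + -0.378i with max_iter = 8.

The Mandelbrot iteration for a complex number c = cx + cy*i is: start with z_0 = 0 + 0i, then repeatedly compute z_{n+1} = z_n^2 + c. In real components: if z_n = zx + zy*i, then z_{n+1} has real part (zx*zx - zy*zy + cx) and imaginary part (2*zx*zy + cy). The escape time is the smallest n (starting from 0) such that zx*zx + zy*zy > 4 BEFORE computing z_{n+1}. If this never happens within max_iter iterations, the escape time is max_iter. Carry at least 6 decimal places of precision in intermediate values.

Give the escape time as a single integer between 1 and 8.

z_0 = 0 + 0i, c = -0.6670 + -0.3780i
Iter 1: z = -0.6670 + -0.3780i, |z|^2 = 0.5878
Iter 2: z = -0.3650 + 0.1263i, |z|^2 = 0.1492
Iter 3: z = -0.5497 + -0.4702i, |z|^2 = 0.5232
Iter 4: z = -0.5859 + 0.1389i, |z|^2 = 0.3625
Iter 5: z = -0.3431 + -0.5408i, |z|^2 = 0.4101
Iter 6: z = -0.8417 + -0.0070i, |z|^2 = 0.7086
Iter 7: z = 0.0415 + -0.3663i, |z|^2 = 0.1359

Answer: 8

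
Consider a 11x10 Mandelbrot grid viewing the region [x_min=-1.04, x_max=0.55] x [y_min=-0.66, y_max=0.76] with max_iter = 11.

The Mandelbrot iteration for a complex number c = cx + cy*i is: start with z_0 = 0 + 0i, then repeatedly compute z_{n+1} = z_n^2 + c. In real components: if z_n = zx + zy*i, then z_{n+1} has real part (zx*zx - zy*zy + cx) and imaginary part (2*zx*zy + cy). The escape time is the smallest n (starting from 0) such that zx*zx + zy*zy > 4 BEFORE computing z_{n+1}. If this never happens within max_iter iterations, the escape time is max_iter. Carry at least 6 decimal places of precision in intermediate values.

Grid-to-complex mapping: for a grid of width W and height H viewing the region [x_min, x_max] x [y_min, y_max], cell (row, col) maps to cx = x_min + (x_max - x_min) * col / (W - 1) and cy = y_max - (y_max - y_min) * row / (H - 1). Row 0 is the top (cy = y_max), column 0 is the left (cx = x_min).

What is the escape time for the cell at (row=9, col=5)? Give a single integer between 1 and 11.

Answer: 11

Derivation:
z_0 = 0 + 0i, c = -0.2450 + -0.6600i
Iter 1: z = -0.2450 + -0.6600i, |z|^2 = 0.4956
Iter 2: z = -0.6206 + -0.3366i, |z|^2 = 0.4984
Iter 3: z = 0.0268 + -0.2422i, |z|^2 = 0.0594
Iter 4: z = -0.3030 + -0.6730i, |z|^2 = 0.5447
Iter 5: z = -0.6061 + -0.2522i, |z|^2 = 0.4310
Iter 6: z = 0.0588 + -0.3542i, |z|^2 = 0.1289
Iter 7: z = -0.3670 + -0.7016i, |z|^2 = 0.6270
Iter 8: z = -0.6026 + -0.1450i, |z|^2 = 0.3841
Iter 9: z = 0.0971 + -0.4853i, |z|^2 = 0.2449
Iter 10: z = -0.4711 + -0.7543i, |z|^2 = 0.7908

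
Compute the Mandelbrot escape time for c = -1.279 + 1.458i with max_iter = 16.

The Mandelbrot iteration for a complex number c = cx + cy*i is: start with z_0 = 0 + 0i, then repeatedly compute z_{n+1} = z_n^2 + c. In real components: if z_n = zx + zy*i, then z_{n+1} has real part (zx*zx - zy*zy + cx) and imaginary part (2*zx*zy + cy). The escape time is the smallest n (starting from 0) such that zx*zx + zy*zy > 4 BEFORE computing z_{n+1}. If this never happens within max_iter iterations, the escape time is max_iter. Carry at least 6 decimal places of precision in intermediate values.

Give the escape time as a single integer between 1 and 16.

z_0 = 0 + 0i, c = -1.2790 + 1.4580i
Iter 1: z = -1.2790 + 1.4580i, |z|^2 = 3.7616
Iter 2: z = -1.7689 + -2.2716i, |z|^2 = 8.2891
Escaped at iteration 2

Answer: 2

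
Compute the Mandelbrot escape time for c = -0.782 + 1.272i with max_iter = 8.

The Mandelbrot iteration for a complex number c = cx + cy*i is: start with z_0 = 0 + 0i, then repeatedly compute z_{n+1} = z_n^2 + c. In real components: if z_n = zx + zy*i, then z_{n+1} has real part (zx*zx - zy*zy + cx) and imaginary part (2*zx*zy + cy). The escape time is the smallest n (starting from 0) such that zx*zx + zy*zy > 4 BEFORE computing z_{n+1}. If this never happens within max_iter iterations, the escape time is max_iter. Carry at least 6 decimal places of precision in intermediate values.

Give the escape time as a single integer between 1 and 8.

z_0 = 0 + 0i, c = -0.7820 + 1.2720i
Iter 1: z = -0.7820 + 1.2720i, |z|^2 = 2.2295
Iter 2: z = -1.7885 + -0.7174i, |z|^2 = 3.7133
Iter 3: z = 1.9019 + 3.8381i, |z|^2 = 18.3484
Escaped at iteration 3

Answer: 3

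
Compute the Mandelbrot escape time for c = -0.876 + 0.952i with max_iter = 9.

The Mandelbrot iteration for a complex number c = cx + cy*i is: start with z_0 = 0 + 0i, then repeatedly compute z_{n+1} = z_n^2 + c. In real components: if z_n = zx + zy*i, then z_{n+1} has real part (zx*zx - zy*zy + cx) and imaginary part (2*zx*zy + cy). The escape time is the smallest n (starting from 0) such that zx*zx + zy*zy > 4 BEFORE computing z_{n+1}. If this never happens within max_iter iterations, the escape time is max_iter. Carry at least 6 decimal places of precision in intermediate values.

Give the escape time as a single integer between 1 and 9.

z_0 = 0 + 0i, c = -0.8760 + 0.9520i
Iter 1: z = -0.8760 + 0.9520i, |z|^2 = 1.6737
Iter 2: z = -1.0149 + -0.7159i, |z|^2 = 1.5426
Iter 3: z = -0.3584 + 2.4052i, |z|^2 = 5.9134
Escaped at iteration 3

Answer: 3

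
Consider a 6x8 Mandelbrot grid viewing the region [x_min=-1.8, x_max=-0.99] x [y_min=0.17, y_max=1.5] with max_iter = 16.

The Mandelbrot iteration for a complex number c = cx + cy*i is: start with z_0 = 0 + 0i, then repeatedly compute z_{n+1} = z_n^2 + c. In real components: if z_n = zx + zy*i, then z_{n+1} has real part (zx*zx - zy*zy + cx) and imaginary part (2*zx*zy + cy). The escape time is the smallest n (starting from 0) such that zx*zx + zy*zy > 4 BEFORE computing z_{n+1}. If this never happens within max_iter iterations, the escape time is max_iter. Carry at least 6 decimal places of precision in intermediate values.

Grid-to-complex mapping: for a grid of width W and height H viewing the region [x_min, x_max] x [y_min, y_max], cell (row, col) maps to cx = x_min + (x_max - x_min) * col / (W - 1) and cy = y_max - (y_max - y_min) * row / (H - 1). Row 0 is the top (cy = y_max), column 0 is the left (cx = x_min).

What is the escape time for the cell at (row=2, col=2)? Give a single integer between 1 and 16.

Answer: 2

Derivation:
z_0 = 0 + 0i, c = -1.4760 + 1.1200i
Iter 1: z = -1.4760 + 1.1200i, |z|^2 = 3.4330
Iter 2: z = -0.5518 + -2.1862i, |z|^2 = 5.0842
Escaped at iteration 2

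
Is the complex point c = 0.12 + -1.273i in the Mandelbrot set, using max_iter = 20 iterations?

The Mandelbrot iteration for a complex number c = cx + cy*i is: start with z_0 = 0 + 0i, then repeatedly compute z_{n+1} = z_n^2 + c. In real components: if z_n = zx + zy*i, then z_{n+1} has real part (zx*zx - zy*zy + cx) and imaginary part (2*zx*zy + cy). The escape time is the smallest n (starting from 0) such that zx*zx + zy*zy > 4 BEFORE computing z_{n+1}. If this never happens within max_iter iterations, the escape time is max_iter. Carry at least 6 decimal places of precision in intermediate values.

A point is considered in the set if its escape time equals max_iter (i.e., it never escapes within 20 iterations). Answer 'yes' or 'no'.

z_0 = 0 + 0i, c = 0.1200 + -1.2730i
Iter 1: z = 0.1200 + -1.2730i, |z|^2 = 1.6349
Iter 2: z = -1.4861 + -1.5785i, |z|^2 = 4.7003
Escaped at iteration 2

Answer: no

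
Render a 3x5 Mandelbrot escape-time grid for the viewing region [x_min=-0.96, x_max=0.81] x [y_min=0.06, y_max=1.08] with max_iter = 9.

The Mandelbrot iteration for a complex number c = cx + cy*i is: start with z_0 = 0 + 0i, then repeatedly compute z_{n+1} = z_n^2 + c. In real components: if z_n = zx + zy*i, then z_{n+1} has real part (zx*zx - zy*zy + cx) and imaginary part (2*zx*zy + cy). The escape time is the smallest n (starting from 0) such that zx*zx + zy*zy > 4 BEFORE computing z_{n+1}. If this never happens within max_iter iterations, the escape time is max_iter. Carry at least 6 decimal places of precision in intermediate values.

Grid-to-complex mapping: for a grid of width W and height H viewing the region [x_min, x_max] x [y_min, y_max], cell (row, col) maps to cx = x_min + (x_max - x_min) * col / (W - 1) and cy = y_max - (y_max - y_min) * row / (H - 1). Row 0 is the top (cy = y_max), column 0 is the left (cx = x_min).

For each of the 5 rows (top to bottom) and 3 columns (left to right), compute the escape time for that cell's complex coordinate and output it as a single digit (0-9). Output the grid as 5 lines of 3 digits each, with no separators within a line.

(row=0, col=0): c = -0.9600 + 1.0800i → escape time 3
(row=0, col=1): c = -0.0750 + 1.0800i → escape time 5
(row=0, col=2): c = 0.8100 + 1.0800i → escape time 2
(row=1, col=0): c = -0.9600 + 0.8250i → escape time 3
(row=1, col=1): c = -0.0750 + 0.8250i → escape time 9
(row=1, col=2): c = 0.8100 + 0.8250i → escape time 2
(row=2, col=0): c = -0.9600 + 0.5700i → escape time 5
(row=2, col=1): c = -0.0750 + 0.5700i → escape time 9
(row=2, col=2): c = 0.8100 + 0.5700i → escape time 3
(row=3, col=0): c = -0.9600 + 0.3150i → escape time 9
(row=3, col=1): c = -0.0750 + 0.3150i → escape time 9
(row=3, col=2): c = 0.8100 + 0.3150i → escape time 3
(row=4, col=0): c = -0.9600 + 0.0600i → escape time 9
(row=4, col=1): c = -0.0750 + 0.0600i → escape time 9
(row=4, col=2): c = 0.8100 + 0.0600i → escape time 3

Answer: 352
392
593
993
993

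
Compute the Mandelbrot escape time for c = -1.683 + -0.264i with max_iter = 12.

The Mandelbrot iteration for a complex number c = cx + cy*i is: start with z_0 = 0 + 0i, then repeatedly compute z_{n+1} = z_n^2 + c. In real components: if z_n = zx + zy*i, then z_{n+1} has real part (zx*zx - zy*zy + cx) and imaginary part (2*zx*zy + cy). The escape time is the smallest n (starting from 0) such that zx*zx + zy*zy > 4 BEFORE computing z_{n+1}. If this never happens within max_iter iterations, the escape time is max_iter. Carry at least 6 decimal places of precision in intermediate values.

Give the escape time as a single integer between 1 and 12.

z_0 = 0 + 0i, c = -1.6830 + -0.2640i
Iter 1: z = -1.6830 + -0.2640i, |z|^2 = 2.9022
Iter 2: z = 1.0798 + 0.6246i, |z|^2 = 1.5561
Iter 3: z = -0.9072 + 1.0849i, |z|^2 = 2.0001
Iter 4: z = -2.0371 + -2.2325i, |z|^2 = 9.1337
Escaped at iteration 4

Answer: 4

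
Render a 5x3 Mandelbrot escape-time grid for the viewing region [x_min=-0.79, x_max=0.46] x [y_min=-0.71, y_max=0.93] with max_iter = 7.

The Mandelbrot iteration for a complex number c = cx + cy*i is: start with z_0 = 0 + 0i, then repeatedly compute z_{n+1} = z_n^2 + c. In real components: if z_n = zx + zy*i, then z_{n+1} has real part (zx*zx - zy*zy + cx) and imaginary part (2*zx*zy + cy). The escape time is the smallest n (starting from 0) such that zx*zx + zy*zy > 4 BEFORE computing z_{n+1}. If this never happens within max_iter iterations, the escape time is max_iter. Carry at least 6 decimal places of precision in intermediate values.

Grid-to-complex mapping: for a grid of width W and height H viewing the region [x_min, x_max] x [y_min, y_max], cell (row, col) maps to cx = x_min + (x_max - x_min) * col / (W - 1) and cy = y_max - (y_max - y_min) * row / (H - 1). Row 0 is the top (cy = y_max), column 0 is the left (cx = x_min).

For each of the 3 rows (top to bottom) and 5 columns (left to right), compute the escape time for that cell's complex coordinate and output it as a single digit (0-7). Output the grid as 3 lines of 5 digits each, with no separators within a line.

Answer: 34743
77776
47774

Derivation:
(row=0, col=0): c = -0.7900 + 0.9300i → escape time 3
(row=0, col=1): c = -0.4775 + 0.9300i → escape time 4
(row=0, col=2): c = -0.1650 + 0.9300i → escape time 7
(row=0, col=3): c = 0.1475 + 0.9300i → escape time 4
(row=0, col=4): c = 0.4600 + 0.9300i → escape time 3
(row=1, col=0): c = -0.7900 + 0.1100i → escape time 7
(row=1, col=1): c = -0.4775 + 0.1100i → escape time 7
(row=1, col=2): c = -0.1650 + 0.1100i → escape time 7
(row=1, col=3): c = 0.1475 + 0.1100i → escape time 7
(row=1, col=4): c = 0.4600 + 0.1100i → escape time 6
(row=2, col=0): c = -0.7900 + -0.7100i → escape time 4
(row=2, col=1): c = -0.4775 + -0.7100i → escape time 7
(row=2, col=2): c = -0.1650 + -0.7100i → escape time 7
(row=2, col=3): c = 0.1475 + -0.7100i → escape time 7
(row=2, col=4): c = 0.4600 + -0.7100i → escape time 4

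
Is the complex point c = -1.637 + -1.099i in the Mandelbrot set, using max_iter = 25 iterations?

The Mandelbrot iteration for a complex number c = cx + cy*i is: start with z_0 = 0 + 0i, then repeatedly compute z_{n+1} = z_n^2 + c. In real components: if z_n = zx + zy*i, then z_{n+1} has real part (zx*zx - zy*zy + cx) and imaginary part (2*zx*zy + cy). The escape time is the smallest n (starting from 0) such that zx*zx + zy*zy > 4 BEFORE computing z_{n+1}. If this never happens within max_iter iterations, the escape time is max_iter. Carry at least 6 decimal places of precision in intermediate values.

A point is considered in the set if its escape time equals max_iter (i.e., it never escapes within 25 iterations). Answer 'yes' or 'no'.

z_0 = 0 + 0i, c = -1.6370 + -1.0990i
Iter 1: z = -1.6370 + -1.0990i, |z|^2 = 3.8876
Iter 2: z = -0.1650 + 2.4991i, |z|^2 = 6.2729
Escaped at iteration 2

Answer: no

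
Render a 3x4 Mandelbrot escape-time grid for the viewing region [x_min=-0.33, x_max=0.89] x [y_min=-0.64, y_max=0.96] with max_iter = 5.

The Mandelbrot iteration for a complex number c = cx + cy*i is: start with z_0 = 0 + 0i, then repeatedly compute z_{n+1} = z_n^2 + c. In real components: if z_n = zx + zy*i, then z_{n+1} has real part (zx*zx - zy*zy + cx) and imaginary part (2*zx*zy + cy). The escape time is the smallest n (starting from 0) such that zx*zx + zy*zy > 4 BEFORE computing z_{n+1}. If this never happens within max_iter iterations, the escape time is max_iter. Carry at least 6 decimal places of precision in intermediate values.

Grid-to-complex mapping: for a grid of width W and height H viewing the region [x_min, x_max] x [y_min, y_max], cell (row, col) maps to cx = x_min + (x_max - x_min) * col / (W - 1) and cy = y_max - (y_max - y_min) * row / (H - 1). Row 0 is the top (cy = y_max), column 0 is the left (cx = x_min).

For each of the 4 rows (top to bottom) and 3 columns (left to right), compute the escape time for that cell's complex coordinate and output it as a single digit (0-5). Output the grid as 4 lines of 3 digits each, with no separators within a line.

Answer: 542
553
553
552

Derivation:
(row=0, col=0): c = -0.3300 + 0.9600i → escape time 5
(row=0, col=1): c = 0.2800 + 0.9600i → escape time 4
(row=0, col=2): c = 0.8900 + 0.9600i → escape time 2
(row=1, col=0): c = -0.3300 + 0.4267i → escape time 5
(row=1, col=1): c = 0.2800 + 0.4267i → escape time 5
(row=1, col=2): c = 0.8900 + 0.4267i → escape time 3
(row=2, col=0): c = -0.3300 + -0.1067i → escape time 5
(row=2, col=1): c = 0.2800 + -0.1067i → escape time 5
(row=2, col=2): c = 0.8900 + -0.1067i → escape time 3
(row=3, col=0): c = -0.3300 + -0.6400i → escape time 5
(row=3, col=1): c = 0.2800 + -0.6400i → escape time 5
(row=3, col=2): c = 0.8900 + -0.6400i → escape time 2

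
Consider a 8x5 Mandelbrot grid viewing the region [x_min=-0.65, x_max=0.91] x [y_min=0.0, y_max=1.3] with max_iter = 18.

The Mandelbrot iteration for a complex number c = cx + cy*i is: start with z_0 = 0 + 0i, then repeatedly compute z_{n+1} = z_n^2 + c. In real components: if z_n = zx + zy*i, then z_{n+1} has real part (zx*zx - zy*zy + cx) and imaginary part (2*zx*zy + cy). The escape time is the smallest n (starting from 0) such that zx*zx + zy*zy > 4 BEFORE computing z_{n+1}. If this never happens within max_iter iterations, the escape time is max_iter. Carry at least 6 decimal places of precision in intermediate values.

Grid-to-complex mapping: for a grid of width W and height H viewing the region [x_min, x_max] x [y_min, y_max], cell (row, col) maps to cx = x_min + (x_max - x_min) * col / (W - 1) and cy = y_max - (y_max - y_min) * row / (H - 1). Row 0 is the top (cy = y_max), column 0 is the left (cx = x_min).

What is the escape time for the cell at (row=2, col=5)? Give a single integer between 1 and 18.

Answer: 4

Derivation:
z_0 = 0 + 0i, c = 0.4643 + 0.6500i
Iter 1: z = 0.4643 + 0.6500i, |z|^2 = 0.6381
Iter 2: z = 0.2573 + 1.2536i, |z|^2 = 1.6377
Iter 3: z = -1.0409 + 1.2952i, |z|^2 = 2.7611
Iter 4: z = -0.1297 + -2.0464i, |z|^2 = 4.2047
Escaped at iteration 4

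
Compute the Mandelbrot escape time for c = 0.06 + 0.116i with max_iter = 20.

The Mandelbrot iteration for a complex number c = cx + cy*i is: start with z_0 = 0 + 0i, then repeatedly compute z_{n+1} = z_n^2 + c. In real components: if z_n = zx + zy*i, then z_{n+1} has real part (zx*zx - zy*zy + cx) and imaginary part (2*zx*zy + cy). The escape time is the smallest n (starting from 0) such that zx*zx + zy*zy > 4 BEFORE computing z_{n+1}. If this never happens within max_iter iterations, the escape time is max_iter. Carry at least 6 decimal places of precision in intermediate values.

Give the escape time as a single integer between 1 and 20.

z_0 = 0 + 0i, c = 0.0600 + 0.1160i
Iter 1: z = 0.0600 + 0.1160i, |z|^2 = 0.0171
Iter 2: z = 0.0501 + 0.1299i, |z|^2 = 0.0194
Iter 3: z = 0.0456 + 0.1290i, |z|^2 = 0.0187
Iter 4: z = 0.0454 + 0.1278i, |z|^2 = 0.0184
Iter 5: z = 0.0457 + 0.1276i, |z|^2 = 0.0184
Iter 6: z = 0.0458 + 0.1277i, |z|^2 = 0.0184
Iter 7: z = 0.0458 + 0.1277i, |z|^2 = 0.0184
Iter 8: z = 0.0458 + 0.1277i, |z|^2 = 0.0184
Iter 9: z = 0.0458 + 0.1277i, |z|^2 = 0.0184
Iter 10: z = 0.0458 + 0.1277i, |z|^2 = 0.0184
Iter 11: z = 0.0458 + 0.1277i, |z|^2 = 0.0184
Iter 12: z = 0.0458 + 0.1277i, |z|^2 = 0.0184
Iter 13: z = 0.0458 + 0.1277i, |z|^2 = 0.0184
Iter 14: z = 0.0458 + 0.1277i, |z|^2 = 0.0184
Iter 15: z = 0.0458 + 0.1277i, |z|^2 = 0.0184
Iter 16: z = 0.0458 + 0.1277i, |z|^2 = 0.0184
Iter 17: z = 0.0458 + 0.1277i, |z|^2 = 0.0184
Iter 18: z = 0.0458 + 0.1277i, |z|^2 = 0.0184
Iter 19: z = 0.0458 + 0.1277i, |z|^2 = 0.0184

Answer: 20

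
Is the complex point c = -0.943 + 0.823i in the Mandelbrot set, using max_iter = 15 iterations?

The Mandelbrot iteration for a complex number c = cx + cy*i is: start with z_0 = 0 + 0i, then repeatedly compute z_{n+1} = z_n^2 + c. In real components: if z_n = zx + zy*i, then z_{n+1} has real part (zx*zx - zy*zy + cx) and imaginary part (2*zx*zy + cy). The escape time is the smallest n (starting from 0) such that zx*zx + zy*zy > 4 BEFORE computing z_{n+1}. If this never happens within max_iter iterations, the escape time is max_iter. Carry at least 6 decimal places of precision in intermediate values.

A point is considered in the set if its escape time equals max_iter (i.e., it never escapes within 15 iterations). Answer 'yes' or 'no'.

Answer: no

Derivation:
z_0 = 0 + 0i, c = -0.9430 + 0.8230i
Iter 1: z = -0.9430 + 0.8230i, |z|^2 = 1.5666
Iter 2: z = -0.7311 + -0.7292i, |z|^2 = 1.0662
Iter 3: z = -0.9402 + 1.8892i, |z|^2 = 4.4530
Escaped at iteration 3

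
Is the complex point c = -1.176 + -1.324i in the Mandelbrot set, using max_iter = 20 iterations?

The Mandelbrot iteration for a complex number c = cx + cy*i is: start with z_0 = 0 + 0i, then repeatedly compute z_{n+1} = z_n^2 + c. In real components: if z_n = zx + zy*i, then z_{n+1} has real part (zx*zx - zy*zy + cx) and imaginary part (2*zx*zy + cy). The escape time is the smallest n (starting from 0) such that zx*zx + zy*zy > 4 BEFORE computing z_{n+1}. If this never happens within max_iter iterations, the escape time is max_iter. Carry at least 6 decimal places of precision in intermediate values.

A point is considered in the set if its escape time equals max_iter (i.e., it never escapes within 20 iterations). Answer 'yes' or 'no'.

z_0 = 0 + 0i, c = -1.1760 + -1.3240i
Iter 1: z = -1.1760 + -1.3240i, |z|^2 = 3.1360
Iter 2: z = -1.5460 + 1.7900i, |z|^2 = 5.5944
Escaped at iteration 2

Answer: no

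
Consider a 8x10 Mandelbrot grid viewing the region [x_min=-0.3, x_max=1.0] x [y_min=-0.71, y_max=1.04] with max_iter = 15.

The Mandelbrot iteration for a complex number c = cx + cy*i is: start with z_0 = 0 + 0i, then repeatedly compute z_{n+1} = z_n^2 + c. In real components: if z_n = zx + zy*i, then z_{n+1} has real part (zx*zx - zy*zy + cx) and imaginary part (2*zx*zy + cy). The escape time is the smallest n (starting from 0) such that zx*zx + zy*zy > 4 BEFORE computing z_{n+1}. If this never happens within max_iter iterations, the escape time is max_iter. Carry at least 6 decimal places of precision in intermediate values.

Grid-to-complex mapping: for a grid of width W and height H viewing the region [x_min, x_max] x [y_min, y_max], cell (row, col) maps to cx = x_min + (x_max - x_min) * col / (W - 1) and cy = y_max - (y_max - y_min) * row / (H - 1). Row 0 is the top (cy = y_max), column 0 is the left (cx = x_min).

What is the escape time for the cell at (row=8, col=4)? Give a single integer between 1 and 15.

z_0 = 0 + 0i, c = 0.4429 + -0.5156i
Iter 1: z = 0.4429 + -0.5156i, |z|^2 = 0.4619
Iter 2: z = 0.3732 + -0.9722i, |z|^2 = 1.0844
Iter 3: z = -0.3630 + -1.2412i, |z|^2 = 1.6723
Iter 4: z = -0.9658 + 0.3856i, |z|^2 = 1.0815
Iter 5: z = 1.2270 + -1.2604i, |z|^2 = 3.0942
Iter 6: z = 0.3597 + -3.6087i, |z|^2 = 13.1518
Escaped at iteration 6

Answer: 6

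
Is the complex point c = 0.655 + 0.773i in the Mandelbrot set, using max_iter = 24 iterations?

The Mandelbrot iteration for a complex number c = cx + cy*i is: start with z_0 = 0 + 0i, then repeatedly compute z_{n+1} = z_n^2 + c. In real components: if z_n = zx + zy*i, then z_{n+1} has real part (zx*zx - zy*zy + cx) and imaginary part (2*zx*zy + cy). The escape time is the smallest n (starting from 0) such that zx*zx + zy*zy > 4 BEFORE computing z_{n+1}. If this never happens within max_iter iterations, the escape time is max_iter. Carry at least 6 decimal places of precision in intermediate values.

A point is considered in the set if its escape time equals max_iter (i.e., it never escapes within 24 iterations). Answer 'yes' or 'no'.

z_0 = 0 + 0i, c = 0.6550 + 0.7730i
Iter 1: z = 0.6550 + 0.7730i, |z|^2 = 1.0266
Iter 2: z = 0.4865 + 1.7856i, |z|^2 = 3.4252
Iter 3: z = -2.2968 + 2.5104i, |z|^2 = 11.5774
Escaped at iteration 3

Answer: no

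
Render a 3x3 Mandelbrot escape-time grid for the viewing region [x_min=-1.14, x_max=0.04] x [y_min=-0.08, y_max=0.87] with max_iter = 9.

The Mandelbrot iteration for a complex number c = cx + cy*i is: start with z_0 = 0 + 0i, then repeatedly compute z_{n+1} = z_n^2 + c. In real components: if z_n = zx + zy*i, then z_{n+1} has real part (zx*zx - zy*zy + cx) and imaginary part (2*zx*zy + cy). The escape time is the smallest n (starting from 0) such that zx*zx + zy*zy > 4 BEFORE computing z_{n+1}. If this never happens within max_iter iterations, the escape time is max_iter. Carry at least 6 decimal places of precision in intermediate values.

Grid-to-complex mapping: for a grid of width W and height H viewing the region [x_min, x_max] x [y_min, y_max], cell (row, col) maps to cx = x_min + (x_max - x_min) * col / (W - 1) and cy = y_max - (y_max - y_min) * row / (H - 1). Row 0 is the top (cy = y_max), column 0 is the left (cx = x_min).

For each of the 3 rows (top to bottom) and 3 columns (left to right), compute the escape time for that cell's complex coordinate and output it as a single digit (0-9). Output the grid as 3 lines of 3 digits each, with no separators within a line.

Answer: 347
799
999

Derivation:
(row=0, col=0): c = -1.1400 + 0.8700i → escape time 3
(row=0, col=1): c = -0.5500 + 0.8700i → escape time 4
(row=0, col=2): c = 0.0400 + 0.8700i → escape time 7
(row=1, col=0): c = -1.1400 + 0.3950i → escape time 7
(row=1, col=1): c = -0.5500 + 0.3950i → escape time 9
(row=1, col=2): c = 0.0400 + 0.3950i → escape time 9
(row=2, col=0): c = -1.1400 + -0.0800i → escape time 9
(row=2, col=1): c = -0.5500 + -0.0800i → escape time 9
(row=2, col=2): c = 0.0400 + -0.0800i → escape time 9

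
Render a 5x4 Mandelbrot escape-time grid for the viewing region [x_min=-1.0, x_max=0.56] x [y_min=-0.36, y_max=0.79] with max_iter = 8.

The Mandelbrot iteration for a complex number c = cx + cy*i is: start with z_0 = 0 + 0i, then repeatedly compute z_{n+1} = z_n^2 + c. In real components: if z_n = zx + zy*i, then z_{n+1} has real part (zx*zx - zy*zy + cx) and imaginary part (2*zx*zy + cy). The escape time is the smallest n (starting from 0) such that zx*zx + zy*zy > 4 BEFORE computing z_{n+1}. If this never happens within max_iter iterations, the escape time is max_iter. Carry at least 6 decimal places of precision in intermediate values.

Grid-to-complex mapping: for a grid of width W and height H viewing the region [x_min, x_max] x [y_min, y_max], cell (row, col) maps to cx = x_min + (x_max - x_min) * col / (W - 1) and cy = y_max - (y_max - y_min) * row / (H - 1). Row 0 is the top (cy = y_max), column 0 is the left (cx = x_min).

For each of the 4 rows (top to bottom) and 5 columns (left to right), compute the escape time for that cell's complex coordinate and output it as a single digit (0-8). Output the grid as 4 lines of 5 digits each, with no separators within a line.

(row=0, col=0): c = -1.0000 + 0.7900i → escape time 3
(row=0, col=1): c = -0.6100 + 0.7900i → escape time 4
(row=0, col=2): c = -0.2200 + 0.7900i → escape time 8
(row=0, col=3): c = 0.1700 + 0.7900i → escape time 5
(row=0, col=4): c = 0.5600 + 0.7900i → escape time 3
(row=1, col=0): c = -1.0000 + 0.4067i → escape time 7
(row=1, col=1): c = -0.6100 + 0.4067i → escape time 8
(row=1, col=2): c = -0.2200 + 0.4067i → escape time 8
(row=1, col=3): c = 0.1700 + 0.4067i → escape time 8
(row=1, col=4): c = 0.5600 + 0.4067i → escape time 4
(row=2, col=0): c = -1.0000 + 0.0233i → escape time 8
(row=2, col=1): c = -0.6100 + 0.0233i → escape time 8
(row=2, col=2): c = -0.2200 + 0.0233i → escape time 8
(row=2, col=3): c = 0.1700 + 0.0233i → escape time 8
(row=2, col=4): c = 0.5600 + 0.0233i → escape time 4
(row=3, col=0): c = -1.0000 + -0.3600i → escape time 8
(row=3, col=1): c = -0.6100 + -0.3600i → escape time 8
(row=3, col=2): c = -0.2200 + -0.3600i → escape time 8
(row=3, col=3): c = 0.1700 + -0.3600i → escape time 8
(row=3, col=4): c = 0.5600 + -0.3600i → escape time 4

Answer: 34853
78884
88884
88884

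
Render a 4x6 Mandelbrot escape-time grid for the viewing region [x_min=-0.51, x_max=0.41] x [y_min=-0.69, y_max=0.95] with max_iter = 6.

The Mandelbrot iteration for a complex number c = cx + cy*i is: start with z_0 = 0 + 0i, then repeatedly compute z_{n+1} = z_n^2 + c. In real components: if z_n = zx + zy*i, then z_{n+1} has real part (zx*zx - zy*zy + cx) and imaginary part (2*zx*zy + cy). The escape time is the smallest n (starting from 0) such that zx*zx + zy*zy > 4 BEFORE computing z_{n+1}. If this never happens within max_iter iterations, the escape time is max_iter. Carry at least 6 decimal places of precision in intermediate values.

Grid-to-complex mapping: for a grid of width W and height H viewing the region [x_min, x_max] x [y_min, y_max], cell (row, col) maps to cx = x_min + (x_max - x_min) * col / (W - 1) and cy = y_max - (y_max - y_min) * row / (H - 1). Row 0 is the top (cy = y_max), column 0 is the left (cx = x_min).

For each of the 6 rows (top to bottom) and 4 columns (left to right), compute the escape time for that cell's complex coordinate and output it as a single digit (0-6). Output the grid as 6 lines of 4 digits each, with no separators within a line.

Answer: 4653
6666
6666
6666
6666
6665

Derivation:
(row=0, col=0): c = -0.5100 + 0.9500i → escape time 4
(row=0, col=1): c = -0.2033 + 0.9500i → escape time 6
(row=0, col=2): c = 0.1033 + 0.9500i → escape time 5
(row=0, col=3): c = 0.4100 + 0.9500i → escape time 3
(row=1, col=0): c = -0.5100 + 0.6220i → escape time 6
(row=1, col=1): c = -0.2033 + 0.6220i → escape time 6
(row=1, col=2): c = 0.1033 + 0.6220i → escape time 6
(row=1, col=3): c = 0.4100 + 0.6220i → escape time 6
(row=2, col=0): c = -0.5100 + 0.2940i → escape time 6
(row=2, col=1): c = -0.2033 + 0.2940i → escape time 6
(row=2, col=2): c = 0.1033 + 0.2940i → escape time 6
(row=2, col=3): c = 0.4100 + 0.2940i → escape time 6
(row=3, col=0): c = -0.5100 + -0.0340i → escape time 6
(row=3, col=1): c = -0.2033 + -0.0340i → escape time 6
(row=3, col=2): c = 0.1033 + -0.0340i → escape time 6
(row=3, col=3): c = 0.4100 + -0.0340i → escape time 6
(row=4, col=0): c = -0.5100 + -0.3620i → escape time 6
(row=4, col=1): c = -0.2033 + -0.3620i → escape time 6
(row=4, col=2): c = 0.1033 + -0.3620i → escape time 6
(row=4, col=3): c = 0.4100 + -0.3620i → escape time 6
(row=5, col=0): c = -0.5100 + -0.6900i → escape time 6
(row=5, col=1): c = -0.2033 + -0.6900i → escape time 6
(row=5, col=2): c = 0.1033 + -0.6900i → escape time 6
(row=5, col=3): c = 0.4100 + -0.6900i → escape time 5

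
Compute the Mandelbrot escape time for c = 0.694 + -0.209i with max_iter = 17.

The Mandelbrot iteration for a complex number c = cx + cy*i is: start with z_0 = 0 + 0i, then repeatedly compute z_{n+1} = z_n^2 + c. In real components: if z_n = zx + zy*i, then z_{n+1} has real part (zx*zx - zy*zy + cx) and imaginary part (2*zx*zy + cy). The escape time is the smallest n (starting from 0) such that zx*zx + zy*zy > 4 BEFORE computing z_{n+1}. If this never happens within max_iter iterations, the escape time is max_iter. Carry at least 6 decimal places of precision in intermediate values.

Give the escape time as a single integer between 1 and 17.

Answer: 3

Derivation:
z_0 = 0 + 0i, c = 0.6940 + -0.2090i
Iter 1: z = 0.6940 + -0.2090i, |z|^2 = 0.5253
Iter 2: z = 1.1320 + -0.4991i, |z|^2 = 1.5304
Iter 3: z = 1.7262 + -1.3389i, |z|^2 = 4.7725
Escaped at iteration 3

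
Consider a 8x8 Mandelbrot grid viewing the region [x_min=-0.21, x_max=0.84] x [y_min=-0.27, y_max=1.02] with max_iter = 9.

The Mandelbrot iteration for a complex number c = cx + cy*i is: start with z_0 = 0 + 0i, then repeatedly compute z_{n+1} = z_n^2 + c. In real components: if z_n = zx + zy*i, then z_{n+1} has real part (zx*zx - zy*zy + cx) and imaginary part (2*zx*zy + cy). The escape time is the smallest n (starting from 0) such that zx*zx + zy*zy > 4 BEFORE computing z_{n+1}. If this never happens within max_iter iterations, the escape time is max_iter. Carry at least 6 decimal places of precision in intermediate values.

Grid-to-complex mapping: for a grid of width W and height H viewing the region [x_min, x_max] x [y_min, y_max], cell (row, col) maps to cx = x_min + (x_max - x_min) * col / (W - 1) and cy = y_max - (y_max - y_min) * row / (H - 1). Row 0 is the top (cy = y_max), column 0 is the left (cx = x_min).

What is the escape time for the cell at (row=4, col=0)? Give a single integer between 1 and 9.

z_0 = 0 + 0i, c = -0.2100 + 0.2829i
Iter 1: z = -0.2100 + 0.2829i, |z|^2 = 0.1241
Iter 2: z = -0.2459 + 0.1641i, |z|^2 = 0.0874
Iter 3: z = -0.1764 + 0.2022i, |z|^2 = 0.0720
Iter 4: z = -0.2197 + 0.2115i, |z|^2 = 0.0930
Iter 5: z = -0.2065 + 0.1899i, |z|^2 = 0.0787
Iter 6: z = -0.2034 + 0.2044i, |z|^2 = 0.0832
Iter 7: z = -0.2104 + 0.1997i, |z|^2 = 0.0841
Iter 8: z = -0.2056 + 0.1988i, |z|^2 = 0.0818

Answer: 9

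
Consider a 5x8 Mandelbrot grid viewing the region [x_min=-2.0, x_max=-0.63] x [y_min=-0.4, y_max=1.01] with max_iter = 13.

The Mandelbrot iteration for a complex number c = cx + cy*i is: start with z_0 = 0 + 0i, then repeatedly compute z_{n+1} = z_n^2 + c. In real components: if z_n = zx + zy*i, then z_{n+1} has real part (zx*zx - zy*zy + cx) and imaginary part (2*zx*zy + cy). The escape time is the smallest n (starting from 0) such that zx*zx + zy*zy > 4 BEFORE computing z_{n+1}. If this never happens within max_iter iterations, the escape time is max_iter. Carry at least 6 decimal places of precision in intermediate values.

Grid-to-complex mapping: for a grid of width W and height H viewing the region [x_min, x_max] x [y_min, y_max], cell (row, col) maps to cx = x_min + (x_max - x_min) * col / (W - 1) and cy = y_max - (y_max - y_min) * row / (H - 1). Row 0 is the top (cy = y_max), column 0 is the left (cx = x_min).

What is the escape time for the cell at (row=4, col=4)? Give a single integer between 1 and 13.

Answer: 13

Derivation:
z_0 = 0 + 0i, c = -0.6300 + 0.2043i
Iter 1: z = -0.6300 + 0.2043i, |z|^2 = 0.4386
Iter 2: z = -0.2748 + -0.0531i, |z|^2 = 0.0784
Iter 3: z = -0.5573 + 0.2335i, |z|^2 = 0.3651
Iter 4: z = -0.3739 + -0.0559i, |z|^2 = 0.1430
Iter 5: z = -0.4933 + 0.2461i, |z|^2 = 0.3039
Iter 6: z = -0.4472 + -0.0385i, |z|^2 = 0.2015
Iter 7: z = -0.4315 + 0.2388i, |z|^2 = 0.2432
Iter 8: z = -0.5008 + -0.0017i, |z|^2 = 0.2508
Iter 9: z = -0.3792 + 0.2060i, |z|^2 = 0.1862
Iter 10: z = -0.5287 + 0.0480i, |z|^2 = 0.2818
Iter 11: z = -0.3528 + 0.1535i, |z|^2 = 0.1480
Iter 12: z = -0.5291 + 0.0960i, |z|^2 = 0.2892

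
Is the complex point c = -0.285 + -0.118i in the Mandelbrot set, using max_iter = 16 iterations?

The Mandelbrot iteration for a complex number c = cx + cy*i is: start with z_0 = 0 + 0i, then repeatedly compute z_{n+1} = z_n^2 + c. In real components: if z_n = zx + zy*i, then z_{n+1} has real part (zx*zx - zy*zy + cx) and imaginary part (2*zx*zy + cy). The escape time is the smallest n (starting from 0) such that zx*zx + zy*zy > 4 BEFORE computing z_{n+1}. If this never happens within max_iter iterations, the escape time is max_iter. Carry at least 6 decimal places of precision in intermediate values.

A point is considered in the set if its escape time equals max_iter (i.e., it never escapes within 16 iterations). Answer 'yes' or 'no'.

Answer: yes

Derivation:
z_0 = 0 + 0i, c = -0.2850 + -0.1180i
Iter 1: z = -0.2850 + -0.1180i, |z|^2 = 0.0951
Iter 2: z = -0.2177 + -0.0507i, |z|^2 = 0.0500
Iter 3: z = -0.2402 + -0.0959i, |z|^2 = 0.0669
Iter 4: z = -0.2365 + -0.0719i, |z|^2 = 0.0611
Iter 5: z = -0.2342 + -0.0840i, |z|^2 = 0.0619
Iter 6: z = -0.2372 + -0.0787i, |z|^2 = 0.0624
Iter 7: z = -0.2349 + -0.0807i, |z|^2 = 0.0617
Iter 8: z = -0.2363 + -0.0801i, |z|^2 = 0.0623
Iter 9: z = -0.2356 + -0.0801i, |z|^2 = 0.0619
Iter 10: z = -0.2359 + -0.0802i, |z|^2 = 0.0621
Iter 11: z = -0.2358 + -0.0801i, |z|^2 = 0.0620
Iter 12: z = -0.2358 + -0.0802i, |z|^2 = 0.0621
Iter 13: z = -0.2358 + -0.0802i, |z|^2 = 0.0620
Iter 14: z = -0.2358 + -0.0802i, |z|^2 = 0.0620
Iter 15: z = -0.2358 + -0.0802i, |z|^2 = 0.0620
Did not escape in 16 iterations → in set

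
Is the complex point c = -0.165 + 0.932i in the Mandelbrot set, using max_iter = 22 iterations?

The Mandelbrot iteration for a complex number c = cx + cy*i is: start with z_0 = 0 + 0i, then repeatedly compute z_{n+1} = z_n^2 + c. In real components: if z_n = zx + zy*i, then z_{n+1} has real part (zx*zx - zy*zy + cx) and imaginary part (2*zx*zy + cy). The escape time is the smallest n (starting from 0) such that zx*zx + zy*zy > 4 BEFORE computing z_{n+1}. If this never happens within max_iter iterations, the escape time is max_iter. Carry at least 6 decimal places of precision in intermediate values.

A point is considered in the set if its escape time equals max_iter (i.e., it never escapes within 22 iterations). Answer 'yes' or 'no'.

Answer: no

Derivation:
z_0 = 0 + 0i, c = -0.1650 + 0.9320i
Iter 1: z = -0.1650 + 0.9320i, |z|^2 = 0.8958
Iter 2: z = -1.0064 + 0.6244i, |z|^2 = 1.4028
Iter 3: z = 0.4579 + -0.3249i, |z|^2 = 0.3152
Iter 4: z = -0.0609 + 0.6345i, |z|^2 = 0.4063
Iter 5: z = -0.5639 + 0.8548i, |z|^2 = 1.0486
Iter 6: z = -0.5777 + -0.0319i, |z|^2 = 0.3348
Iter 7: z = 0.1677 + 0.9689i, |z|^2 = 0.9669
Iter 8: z = -1.0756 + 1.2570i, |z|^2 = 2.7371
Iter 9: z = -0.5881 + -1.7722i, |z|^2 = 3.4866
Iter 10: z = -2.9598 + 3.0166i, |z|^2 = 17.8603
Escaped at iteration 10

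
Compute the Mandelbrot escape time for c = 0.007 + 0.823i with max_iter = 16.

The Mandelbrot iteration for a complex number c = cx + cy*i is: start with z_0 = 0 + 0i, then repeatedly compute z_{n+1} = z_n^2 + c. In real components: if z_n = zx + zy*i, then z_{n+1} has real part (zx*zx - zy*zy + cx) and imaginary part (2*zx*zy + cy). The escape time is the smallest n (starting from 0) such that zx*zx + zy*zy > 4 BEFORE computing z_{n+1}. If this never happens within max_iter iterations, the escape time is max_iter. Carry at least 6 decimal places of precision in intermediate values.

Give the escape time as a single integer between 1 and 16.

Answer: 16

Derivation:
z_0 = 0 + 0i, c = 0.0070 + 0.8230i
Iter 1: z = 0.0070 + 0.8230i, |z|^2 = 0.6774
Iter 2: z = -0.6703 + 0.8345i, |z|^2 = 1.1457
Iter 3: z = -0.2402 + -0.2957i, |z|^2 = 0.1451
Iter 4: z = -0.0228 + 0.9650i, |z|^2 = 0.9318
Iter 5: z = -0.9238 + 0.7790i, |z|^2 = 1.4603
Iter 6: z = 0.2535 + -0.6163i, |z|^2 = 0.4441
Iter 7: z = -0.3086 + 0.5106i, |z|^2 = 0.3559
Iter 8: z = -0.1584 + 0.5079i, |z|^2 = 0.2831
Iter 9: z = -0.2259 + 0.6620i, |z|^2 = 0.4893
Iter 10: z = -0.3803 + 0.5239i, |z|^2 = 0.4191
Iter 11: z = -0.1229 + 0.4245i, |z|^2 = 0.1953
Iter 12: z = -0.1581 + 0.7187i, |z|^2 = 0.5415
Iter 13: z = -0.4845 + 0.5958i, |z|^2 = 0.5897
Iter 14: z = -0.1132 + 0.2457i, |z|^2 = 0.0732
Iter 15: z = -0.0406 + 0.7674i, |z|^2 = 0.5905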